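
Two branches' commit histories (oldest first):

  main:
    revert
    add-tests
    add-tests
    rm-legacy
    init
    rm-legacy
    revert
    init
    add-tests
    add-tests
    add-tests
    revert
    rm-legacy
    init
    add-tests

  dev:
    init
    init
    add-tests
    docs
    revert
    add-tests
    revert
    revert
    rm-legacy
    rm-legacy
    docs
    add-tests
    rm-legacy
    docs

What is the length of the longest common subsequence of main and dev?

7

One common subsequence of length 7: init at main[5]=dev[1] → init at main[8]=dev[2] → add-tests at main[9]=dev[3] → add-tests at main[10]=dev[6] → revert at main[12]=dev[8] → rm-legacy at main[13]=dev[10] → add-tests at main[15]=dev[12]. dp[15][14] = 7 confirms this is the maximum.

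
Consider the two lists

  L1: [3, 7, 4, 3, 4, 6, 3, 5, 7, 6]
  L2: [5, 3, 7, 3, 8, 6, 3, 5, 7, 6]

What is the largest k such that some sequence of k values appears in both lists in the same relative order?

Taking 3 [1,2]; then 7 [2,3]; then 3 [4,4]; then 6 [6,6]; then 3 [7,7]; then 5 [8,8]; then 7 [9,9]; then 6 [10,10] gives a common subsequence of length 8. The LCS DP gives dp[10][10] = 8, so this is optimal.

8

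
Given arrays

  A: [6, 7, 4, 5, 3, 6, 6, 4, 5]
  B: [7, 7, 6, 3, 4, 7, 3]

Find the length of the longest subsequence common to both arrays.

Match 6 at A[1]=B[3], 7 at A[2]=B[6], 3 at A[5]=B[7] — 3 values in the same relative order in both. dp[9][7] = 3 confirms this is the maximum.

3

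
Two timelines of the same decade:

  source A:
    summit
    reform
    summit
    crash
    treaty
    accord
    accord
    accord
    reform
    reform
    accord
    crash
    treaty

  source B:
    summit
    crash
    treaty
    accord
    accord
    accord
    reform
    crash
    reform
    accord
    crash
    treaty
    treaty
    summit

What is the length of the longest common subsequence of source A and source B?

Pick summit [3,1]; then crash [4,2]; then treaty [5,3]; then accord [6,4]; then accord [7,5]; then accord [8,6]; then reform [9,7]; then reform [10,9]; then accord [11,10]; then crash [12,11]; then treaty [13,13]; all 11 events appear in both, in order. Since dp[13][14] = 11, nothing longer is possible.

11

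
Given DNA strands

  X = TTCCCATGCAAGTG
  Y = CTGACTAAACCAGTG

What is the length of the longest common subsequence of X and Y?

9

Taking C at X[5]=Y[1], then T at X[7]=Y[2], then G at X[8]=Y[3], then C at X[9]=Y[5], then A at X[10]=Y[9], then A at X[11]=Y[12], then G at X[12]=Y[13], then T at X[13]=Y[14], then G at X[14]=Y[15] gives a common subsequence of length 9. The LCS DP gives dp[14][15] = 9, so this is optimal.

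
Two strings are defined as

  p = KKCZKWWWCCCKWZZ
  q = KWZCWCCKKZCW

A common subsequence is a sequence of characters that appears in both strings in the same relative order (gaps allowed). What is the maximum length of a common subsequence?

7

Pick K [1,1], then C [3,4], then W [8,5], then C [9,6], then C [10,7], then C [11,11], then W [13,12]; all 7 characters appear in both, in order. The LCS DP gives dp[15][12] = 7, so this is optimal.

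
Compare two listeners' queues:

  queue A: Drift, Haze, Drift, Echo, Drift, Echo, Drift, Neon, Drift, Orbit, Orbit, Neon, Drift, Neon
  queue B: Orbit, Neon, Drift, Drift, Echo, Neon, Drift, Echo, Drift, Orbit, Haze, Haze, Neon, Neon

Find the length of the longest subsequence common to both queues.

One common subsequence of length 9: Drift [1,3], then Drift [3,4], then Echo [4,5], then Drift [5,7], then Echo [6,8], then Drift [9,9], then Orbit [10,10], then Neon [12,13], then Neon [14,14]. dp[14][14] = 9 confirms this is the maximum.

9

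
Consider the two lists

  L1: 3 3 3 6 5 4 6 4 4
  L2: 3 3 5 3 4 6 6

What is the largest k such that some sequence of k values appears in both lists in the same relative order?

5

Let dp[i][j] be the LCS length of the first i values of L1 and the first j values of L2. dp[i][j] = dp[i-1][j-1]+1 when the i-th and j-th values match, else max(dp[i-1][j], dp[i][j-1]).
    ·  3  3  5  3  4  6  6
 ·  0  0  0  0  0  0  0  0
 3  0  1  1  1  1  1  1  1
 3  0  1  2  2  2  2  2  2
 3  0  1  2  2  3  3  3  3
 6  0  1  2  2  3  3  4  4
 5  0  1  2  3  3  3  4  4
 4  0  1  2  3  3  4  4  4
 6  0  1  2  3  3  4  5  5
 4  0  1  2  3  3  4  5  5
 4  0  1  2  3  3  4  5  5
dp[9][7] = 5. One LCS (by backtracking along matches): 3, 3, 3, 6, 6.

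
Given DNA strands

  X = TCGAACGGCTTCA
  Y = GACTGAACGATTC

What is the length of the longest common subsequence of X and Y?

9

Taking T (X #1, Y #4); then G (X #3, Y #5); then A (X #4, Y #6); then A (X #5, Y #7); then C (X #6, Y #8); then G (X #7, Y #9); then T (X #10, Y #11); then T (X #11, Y #12); then C (X #12, Y #13) gives a common subsequence of length 9, and the DP table's final entry dp[13][13] is also 9, so no common subsequence is longer.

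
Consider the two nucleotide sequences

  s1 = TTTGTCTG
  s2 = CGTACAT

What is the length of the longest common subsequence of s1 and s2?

4

Let dp[i][j] be the LCS length of the first i bases of s1 and the first j bases of s2. dp[i][j] = dp[i-1][j-1]+1 when the i-th and j-th bases match, else max(dp[i-1][j], dp[i][j-1]).
    ·  C  G  T  A  C  A  T
 ·  0  0  0  0  0  0  0  0
 T  0  0  0  1  1  1  1  1
 T  0  0  0  1  1  1  1  2
 T  0  0  0  1  1  1  1  2
 G  0  0  1  1  1  1  1  2
 T  0  0  1  2  2  2  2  2
 C  0  1  1  2  2  3  3  3
 T  0  1  1  2  2  3  3  4
 G  0  1  2  2  2  3  3  4
dp[8][7] = 4. One LCS (by backtracking along matches): GTCT.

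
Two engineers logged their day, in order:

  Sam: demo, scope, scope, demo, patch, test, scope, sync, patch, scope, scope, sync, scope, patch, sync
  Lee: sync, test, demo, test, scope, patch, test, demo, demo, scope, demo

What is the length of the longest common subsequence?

Taking demo at Sam[1]=Lee[3], scope at Sam[3]=Lee[5], patch at Sam[5]=Lee[6], test at Sam[6]=Lee[7], scope at Sam[7]=Lee[10] gives a common subsequence of length 5. Since dp[15][11] = 5, nothing longer is possible.

5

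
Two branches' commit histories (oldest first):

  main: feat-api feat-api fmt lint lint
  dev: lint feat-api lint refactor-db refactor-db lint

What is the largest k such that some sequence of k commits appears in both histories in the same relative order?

Match feat-api (main #2, dev #2) → lint (main #4, dev #3) → lint (main #5, dev #6) — 3 commits in the same relative order in both. Since dp[5][6] = 3, nothing longer is possible.

3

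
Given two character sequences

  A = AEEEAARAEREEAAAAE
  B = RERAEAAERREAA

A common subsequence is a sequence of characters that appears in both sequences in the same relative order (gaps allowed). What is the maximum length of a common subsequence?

9

Pick A [1,4], then E [4,5], then A [5,6], then A [6,7], then R [7,9], then R [10,10], then E [12,11], then A [15,12], then A [16,13]; all 9 characters appear in both, in order. The LCS DP gives dp[17][13] = 9, so this is optimal.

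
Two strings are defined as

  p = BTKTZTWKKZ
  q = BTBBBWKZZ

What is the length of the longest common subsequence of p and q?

5

Taking B [1,1] → T [2,2] → K [3,7] → Z [5,8] → Z [10,9] gives a common subsequence of length 5. dp[10][9] = 5 confirms this is the maximum.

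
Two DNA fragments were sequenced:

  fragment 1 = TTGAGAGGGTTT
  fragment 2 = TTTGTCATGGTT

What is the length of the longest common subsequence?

One common subsequence of length 8: T (fragment 1 #1, fragment 2 #2), T (fragment 1 #2, fragment 2 #3), G (fragment 1 #3, fragment 2 #4), A (fragment 1 #4, fragment 2 #7), G (fragment 1 #8, fragment 2 #9), G (fragment 1 #9, fragment 2 #10), T (fragment 1 #11, fragment 2 #11), T (fragment 1 #12, fragment 2 #12). The LCS DP gives dp[12][12] = 8, so this is optimal.

8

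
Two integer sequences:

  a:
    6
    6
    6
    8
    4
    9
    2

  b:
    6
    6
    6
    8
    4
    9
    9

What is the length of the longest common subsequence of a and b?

Taking 6 [1,1], then 6 [2,2], then 6 [3,3], then 8 [4,4], then 4 [5,5], then 9 [6,7] gives a common subsequence of length 6. Since dp[7][7] = 6, nothing longer is possible.

6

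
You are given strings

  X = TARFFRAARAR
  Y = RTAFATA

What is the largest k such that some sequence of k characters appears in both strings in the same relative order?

Taking T at X[1]=Y[2]; then A at X[2]=Y[3]; then F at X[5]=Y[4]; then A at X[7]=Y[5]; then A at X[10]=Y[7] gives a common subsequence of length 5, and the DP table's final entry dp[11][7] is also 5, so no common subsequence is longer.

5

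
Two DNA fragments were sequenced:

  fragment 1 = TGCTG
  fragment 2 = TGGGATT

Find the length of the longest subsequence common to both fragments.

3

Let dp[i][j] be the LCS length of the first i bases of fragment 1 and the first j bases of fragment 2. dp[i][j] = dp[i-1][j-1]+1 when the i-th and j-th bases match, else max(dp[i-1][j], dp[i][j-1]).
    ·  T  G  G  G  A  T  T
 ·  0  0  0  0  0  0  0  0
 T  0  1  1  1  1  1  1  1
 G  0  1  2  2  2  2  2  2
 C  0  1  2  2  2  2  2  2
 T  0  1  2  2  2  2  3  3
 G  0  1  2  3  3  3  3  3
dp[5][7] = 3. One LCS (by backtracking along matches): TGT.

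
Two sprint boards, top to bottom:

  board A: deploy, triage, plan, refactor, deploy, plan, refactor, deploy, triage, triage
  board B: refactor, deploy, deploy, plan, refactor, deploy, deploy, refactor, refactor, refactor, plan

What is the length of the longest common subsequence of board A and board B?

Taking deploy (board A #1, board B #3), plan (board A #3, board B #4), refactor (board A #4, board B #5), deploy (board A #5, board B #7), plan (board A #6, board B #11) gives a common subsequence of length 5. The LCS DP gives dp[10][11] = 5, so this is optimal.

5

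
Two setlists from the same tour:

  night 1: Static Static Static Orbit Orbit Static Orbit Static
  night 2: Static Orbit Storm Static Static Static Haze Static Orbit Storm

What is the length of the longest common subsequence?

5

Pick Static at night 1[1]=night 2[4]; then Static at night 1[2]=night 2[5]; then Static at night 1[3]=night 2[6]; then Static at night 1[6]=night 2[8]; then Orbit at night 1[7]=night 2[9]; all 5 songs appear in both, in order. Since dp[8][10] = 5, nothing longer is possible.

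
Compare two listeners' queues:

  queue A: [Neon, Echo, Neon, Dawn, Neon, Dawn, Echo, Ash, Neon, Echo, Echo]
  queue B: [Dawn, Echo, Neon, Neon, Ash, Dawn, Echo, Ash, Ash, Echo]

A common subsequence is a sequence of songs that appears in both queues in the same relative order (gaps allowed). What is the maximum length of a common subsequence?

7

Taking Echo [2,2], Neon [3,3], Neon [5,4], Dawn [6,6], Echo [7,7], Ash [8,9], Echo [11,10] gives a common subsequence of length 7. The LCS DP gives dp[11][10] = 7, so this is optimal.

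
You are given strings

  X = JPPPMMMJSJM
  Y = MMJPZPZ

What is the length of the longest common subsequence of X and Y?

3

Let dp[i][j] be the LCS length of the first i characters of X and the first j characters of Y. dp[i][j] = dp[i-1][j-1]+1 when the i-th and j-th characters match, else max(dp[i-1][j], dp[i][j-1]).
    ·  M  M  J  P  Z  P  Z
 ·  0  0  0  0  0  0  0  0
 J  0  0  0  1  1  1  1  1
 P  0  0  0  1  2  2  2  2
 P  0  0  0  1  2  2  3  3
 P  0  0  0  1  2  2  3  3
 M  0  1  1  1  2  2  3  3
 M  0  1  2  2  2  2  3  3
 M  0  1  2  2  2  2  3  3
 J  0  1  2  3  3  3  3  3
 S  0  1  2  3  3  3  3  3
 J  0  1  2  3  3  3  3  3
 M  0  1  2  3  3  3  3  3
dp[11][7] = 3. One LCS (by backtracking along matches): JPP.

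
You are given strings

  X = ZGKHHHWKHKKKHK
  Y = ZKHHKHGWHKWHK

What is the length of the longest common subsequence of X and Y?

10

Taking Z (X #1, Y #1) → K (X #3, Y #2) → H (X #4, Y #3) → H (X #5, Y #4) → H (X #6, Y #6) → W (X #7, Y #8) → H (X #9, Y #9) → K (X #10, Y #10) → H (X #13, Y #12) → K (X #14, Y #13) gives a common subsequence of length 10. dp[14][13] = 10 confirms this is the maximum.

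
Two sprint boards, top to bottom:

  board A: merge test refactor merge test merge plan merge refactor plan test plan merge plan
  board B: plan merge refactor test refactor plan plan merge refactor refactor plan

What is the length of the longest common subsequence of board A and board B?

One common subsequence of length 8: merge (board A #1, board B #2) → refactor (board A #3, board B #3) → test (board A #5, board B #4) → refactor (board A #9, board B #5) → plan (board A #10, board B #6) → plan (board A #12, board B #7) → merge (board A #13, board B #8) → plan (board A #14, board B #11). dp[14][11] = 8 confirms this is the maximum.

8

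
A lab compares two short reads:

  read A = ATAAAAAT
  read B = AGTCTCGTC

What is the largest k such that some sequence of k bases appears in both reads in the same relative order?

3

Let dp[i][j] be the LCS length of the first i bases of read A and the first j bases of read B. dp[i][j] = dp[i-1][j-1]+1 when the i-th and j-th bases match, else max(dp[i-1][j], dp[i][j-1]).
    ·  A  G  T  C  T  C  G  T  C
 ·  0  0  0  0  0  0  0  0  0  0
 A  0  1  1  1  1  1  1  1  1  1
 T  0  1  1  2  2  2  2  2  2  2
 A  0  1  1  2  2  2  2  2  2  2
 A  0  1  1  2  2  2  2  2  2  2
 A  0  1  1  2  2  2  2  2  2  2
 A  0  1  1  2  2  2  2  2  2  2
 A  0  1  1  2  2  2  2  2  2  2
 T  0  1  1  2  2  3  3  3  3  3
dp[8][9] = 3. One LCS (by backtracking along matches): ATT.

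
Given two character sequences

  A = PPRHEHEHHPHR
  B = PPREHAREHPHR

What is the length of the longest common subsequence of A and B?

10

Taking P [1,1], then P [2,2], then R [3,3], then E [5,4], then H [6,5], then E [7,8], then H [9,9], then P [10,10], then H [11,11], then R [12,12] gives a common subsequence of length 10. dp[12][12] = 10 confirms this is the maximum.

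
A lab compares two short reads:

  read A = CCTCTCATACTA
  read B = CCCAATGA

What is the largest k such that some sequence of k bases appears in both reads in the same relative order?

Let dp[i][j] be the LCS length of the first i bases of read A and the first j bases of read B. dp[i][j] = dp[i-1][j-1]+1 when the i-th and j-th bases match, else max(dp[i-1][j], dp[i][j-1]).
    ·  C  C  C  A  A  T  G  A
 ·  0  0  0  0  0  0  0  0  0
 C  0  1  1  1  1  1  1  1  1
 C  0  1  2  2  2  2  2  2  2
 T  0  1  2  2  2  2  3  3  3
 C  0  1  2  3  3  3  3  3  3
 T  0  1  2  3  3  3  4  4  4
 C  0  1  2  3  3  3  4  4  4
 A  0  1  2  3  4  4  4  4  5
 T  0  1  2  3  4  4  5  5  5
 A  0  1  2  3  4  5  5  5  6
 C  0  1  2  3  4  5  5  5  6
 T  0  1  2  3  4  5  6  6  6
 A  0  1  2  3  4  5  6  6  7
dp[12][8] = 7. One LCS (by backtracking along matches): CCCAATA.

7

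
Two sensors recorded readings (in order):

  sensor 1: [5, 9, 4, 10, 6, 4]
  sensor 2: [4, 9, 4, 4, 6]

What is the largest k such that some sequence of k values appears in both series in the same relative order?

Let dp[i][j] be the LCS length of the first i values of sensor 1 and the first j values of sensor 2. dp[i][j] = dp[i-1][j-1]+1 when the i-th and j-th values match, else max(dp[i-1][j], dp[i][j-1]).
    ·  4  9  4  4  6
 ·  0  0  0  0  0  0
 5  0  0  0  0  0  0
 9  0  0  1  1  1  1
 4  0  1  1  2  2  2
10  0  1  1  2  2  2
 6  0  1  1  2  2  3
 4  0  1  1  2  3  3
dp[6][5] = 3. One LCS (by backtracking along matches): 9, 4, 6.

3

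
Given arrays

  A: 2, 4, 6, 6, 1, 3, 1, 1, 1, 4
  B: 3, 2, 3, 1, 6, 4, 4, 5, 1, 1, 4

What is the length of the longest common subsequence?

Match 2 at A[1]=B[2], then 3 at A[6]=B[3], then 1 at A[7]=B[4], then 1 at A[8]=B[9], then 1 at A[9]=B[10], then 4 at A[10]=B[11] — 6 values in the same relative order in both. Since dp[10][11] = 6, nothing longer is possible.

6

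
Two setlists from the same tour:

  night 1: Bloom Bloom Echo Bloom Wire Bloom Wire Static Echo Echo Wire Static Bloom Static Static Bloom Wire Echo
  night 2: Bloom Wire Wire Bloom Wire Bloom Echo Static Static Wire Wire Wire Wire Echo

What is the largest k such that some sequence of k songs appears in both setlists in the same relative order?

Match Bloom at night 1[1]=night 2[1], then Bloom at night 1[4]=night 2[4], then Wire at night 1[5]=night 2[5], then Bloom at night 1[6]=night 2[6], then Echo at night 1[10]=night 2[7], then Static at night 1[12]=night 2[8], then Static at night 1[14]=night 2[9], then Wire at night 1[17]=night 2[13], then Echo at night 1[18]=night 2[14] — 9 songs in the same relative order in both. Since dp[18][14] = 9, nothing longer is possible.

9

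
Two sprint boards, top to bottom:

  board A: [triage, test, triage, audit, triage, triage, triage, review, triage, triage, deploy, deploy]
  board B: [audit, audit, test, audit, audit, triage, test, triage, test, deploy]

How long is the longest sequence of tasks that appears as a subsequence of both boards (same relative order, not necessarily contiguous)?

Match test (board A #2, board B #3), then audit (board A #4, board B #5), then triage (board A #5, board B #6), then triage (board A #6, board B #8), then deploy (board A #12, board B #10) — 5 tasks in the same relative order in both. Since dp[12][10] = 5, nothing longer is possible.

5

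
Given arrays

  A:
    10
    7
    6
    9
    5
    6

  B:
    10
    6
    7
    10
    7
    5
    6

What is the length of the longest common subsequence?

4

Let dp[i][j] be the LCS length of the first i values of A and the first j values of B. dp[i][j] = dp[i-1][j-1]+1 when the i-th and j-th values match, else max(dp[i-1][j], dp[i][j-1]).
    · 10  6  7 10  7  5  6
 ·  0  0  0  0  0  0  0  0
10  0  1  1  1  1  1  1  1
 7  0  1  1  2  2  2  2  2
 6  0  1  2  2  2  2  2  3
 9  0  1  2  2  2  2  2  3
 5  0  1  2  2  2  2  3  3
 6  0  1  2  2  2  2  3  4
dp[6][7] = 4. One LCS (by backtracking along matches): 10, 7, 5, 6.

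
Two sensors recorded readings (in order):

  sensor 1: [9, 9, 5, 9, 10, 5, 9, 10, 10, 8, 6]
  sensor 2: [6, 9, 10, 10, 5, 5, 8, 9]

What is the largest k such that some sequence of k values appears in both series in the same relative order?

One common subsequence of length 4: 9 [1,2]; then 5 [3,5]; then 5 [6,6]; then 9 [7,8], and the DP table's final entry dp[11][8] is also 4, so no common subsequence is longer.

4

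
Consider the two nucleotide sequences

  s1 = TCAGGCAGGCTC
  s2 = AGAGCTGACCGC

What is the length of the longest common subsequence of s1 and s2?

Let dp[i][j] be the LCS length of the first i bases of s1 and the first j bases of s2. dp[i][j] = dp[i-1][j-1]+1 when the i-th and j-th bases match, else max(dp[i-1][j], dp[i][j-1]).
    ·  A  G  A  G  C  T  G  A  C  C  G  C
 ·  0  0  0  0  0  0  0  0  0  0  0  0  0
 T  0  0  0  0  0  0  1  1  1  1  1  1  1
 C  0  0  0  0  0  1  1  1  1  2  2  2  2
 A  0  1  1  1  1  1  1  1  2  2  2  2  2
 G  0  1  2  2  2  2  2  2  2  2  2  3  3
 G  0  1  2  2  3  3  3  3  3  3  3  3  3
 C  0  1  2  2  3  4  4  4  4  4  4  4  4
 A  0  1  2  3  3  4  4  4  5  5  5  5  5
 G  0  1  2  3  4  4  4  5  5  5  5  6  6
 G  0  1  2  3  4  4  4  5  5  5  5  6  6
 C  0  1  2  3  4  5  5  5  5  6  6  6  7
 T  0  1  2  3  4  5  6  6  6  6  6  6  7
 C  0  1  2  3  4  5  6  6  6  7  7  7  7
dp[12][12] = 7. One LCS (by backtracking along matches): AGGCAGC.

7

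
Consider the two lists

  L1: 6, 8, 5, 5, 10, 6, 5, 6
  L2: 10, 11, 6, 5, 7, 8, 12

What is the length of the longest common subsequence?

One common subsequence of length 3: 10 (L1 #5, L2 #1), 6 (L1 #6, L2 #3), 5 (L1 #7, L2 #4), and the DP table's final entry dp[8][7] is also 3, so no common subsequence is longer.

3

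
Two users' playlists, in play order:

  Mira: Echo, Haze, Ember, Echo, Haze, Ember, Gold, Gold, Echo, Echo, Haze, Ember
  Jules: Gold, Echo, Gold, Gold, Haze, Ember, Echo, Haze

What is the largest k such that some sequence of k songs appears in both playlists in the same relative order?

One common subsequence of length 5: Echo [1,2]; then Haze [5,5]; then Ember [6,6]; then Echo [10,7]; then Haze [11,8], and the DP table's final entry dp[12][8] is also 5, so no common subsequence is longer.

5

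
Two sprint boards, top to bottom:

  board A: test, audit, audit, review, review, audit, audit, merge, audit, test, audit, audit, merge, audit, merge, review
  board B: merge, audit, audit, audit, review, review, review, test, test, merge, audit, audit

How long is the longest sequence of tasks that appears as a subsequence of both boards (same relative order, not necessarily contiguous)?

7

Taking audit [2,3]; then audit [3,4]; then review [4,6]; then review [5,7]; then merge [8,10]; then audit [12,11]; then audit [14,12] gives a common subsequence of length 7. The LCS DP gives dp[16][12] = 7, so this is optimal.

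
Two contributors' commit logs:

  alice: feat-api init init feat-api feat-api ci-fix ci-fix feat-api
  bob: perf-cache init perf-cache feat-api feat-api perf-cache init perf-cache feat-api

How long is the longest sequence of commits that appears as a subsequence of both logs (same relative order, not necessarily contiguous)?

4

Match init (alice #2, bob #2), feat-api (alice #4, bob #4), feat-api (alice #5, bob #5), feat-api (alice #8, bob #9) — 4 commits in the same relative order in both. dp[8][9] = 4 confirms this is the maximum.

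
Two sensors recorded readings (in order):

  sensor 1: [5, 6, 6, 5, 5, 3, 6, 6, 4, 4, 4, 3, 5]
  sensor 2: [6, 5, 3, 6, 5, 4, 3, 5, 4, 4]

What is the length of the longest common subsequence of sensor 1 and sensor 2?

7

Let dp[i][j] be the LCS length of the first i values of sensor 1 and the first j values of sensor 2. dp[i][j] = dp[i-1][j-1]+1 when the i-th and j-th values match, else max(dp[i-1][j], dp[i][j-1]).
    ·  6  5  3  6  5  4  3  5  4  4
 ·  0  0  0  0  0  0  0  0  0  0  0
 5  0  0  1  1  1  1  1  1  1  1  1
 6  0  1  1  1  2  2  2  2  2  2  2
 6  0  1  1  1  2  2  2  2  2  2  2
 5  0  1  2  2  2  3  3  3  3  3  3
 5  0  1  2  2  2  3  3  3  4  4  4
 3  0  1  2  3  3  3  3  4  4  4  4
 6  0  1  2  3  4  4  4  4  4  4  4
 6  0  1  2  3  4  4  4  4  4  4  4
 4  0  1  2  3  4  4  5  5  5  5  5
 4  0  1  2  3  4  4  5  5  5  6  6
 4  0  1  2  3  4  4  5  5  5  6  7
 3  0  1  2  3  4  4  5  6  6  6  7
 5  0  1  2  3  4  5  5  6  7  7  7
dp[13][10] = 7. One LCS (by backtracking along matches): 6, 5, 3, 6, 4, 4, 4.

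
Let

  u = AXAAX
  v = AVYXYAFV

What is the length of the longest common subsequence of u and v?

3

Let dp[i][j] be the LCS length of the first i characters of u and the first j characters of v. dp[i][j] = dp[i-1][j-1]+1 when the i-th and j-th characters match, else max(dp[i-1][j], dp[i][j-1]).
    ·  A  V  Y  X  Y  A  F  V
 ·  0  0  0  0  0  0  0  0  0
 A  0  1  1  1  1  1  1  1  1
 X  0  1  1  1  2  2  2  2  2
 A  0  1  1  1  2  2  3  3  3
 A  0  1  1  1  2  2  3  3  3
 X  0  1  1  1  2  2  3  3  3
dp[5][8] = 3. One LCS (by backtracking along matches): AXA.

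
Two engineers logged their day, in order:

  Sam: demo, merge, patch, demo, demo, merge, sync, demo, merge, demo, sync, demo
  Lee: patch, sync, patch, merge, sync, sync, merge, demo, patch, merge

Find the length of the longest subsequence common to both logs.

5

Pick patch (Sam #3, Lee #3); then merge (Sam #6, Lee #4); then sync (Sam #7, Lee #6); then demo (Sam #8, Lee #8); then merge (Sam #9, Lee #10); all 5 tasks appear in both, in order. Since dp[12][10] = 5, nothing longer is possible.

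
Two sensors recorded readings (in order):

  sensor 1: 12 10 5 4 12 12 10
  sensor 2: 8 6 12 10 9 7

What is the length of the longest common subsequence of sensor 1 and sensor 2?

Let dp[i][j] be the LCS length of the first i values of sensor 1 and the first j values of sensor 2. dp[i][j] = dp[i-1][j-1]+1 when the i-th and j-th values match, else max(dp[i-1][j], dp[i][j-1]).
    ·  8  6 12 10  9  7
 ·  0  0  0  0  0  0  0
12  0  0  0  1  1  1  1
10  0  0  0  1  2  2  2
 5  0  0  0  1  2  2  2
 4  0  0  0  1  2  2  2
12  0  0  0  1  2  2  2
12  0  0  0  1  2  2  2
10  0  0  0  1  2  2  2
dp[7][6] = 2. One LCS (by backtracking along matches): 12, 10.

2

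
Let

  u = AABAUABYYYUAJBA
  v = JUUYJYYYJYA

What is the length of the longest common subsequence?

Pick U [5,3], Y [8,6], Y [9,7], Y [10,8], J [13,9], A [15,11]; all 6 characters appear in both, in order. The LCS DP gives dp[15][11] = 6, so this is optimal.

6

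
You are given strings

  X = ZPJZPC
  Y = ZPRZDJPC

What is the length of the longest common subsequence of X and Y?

Let dp[i][j] be the LCS length of the first i characters of X and the first j characters of Y. dp[i][j] = dp[i-1][j-1]+1 when the i-th and j-th characters match, else max(dp[i-1][j], dp[i][j-1]).
    ·  Z  P  R  Z  D  J  P  C
 ·  0  0  0  0  0  0  0  0  0
 Z  0  1  1  1  1  1  1  1  1
 P  0  1  2  2  2  2  2  2  2
 J  0  1  2  2  2  2  3  3  3
 Z  0  1  2  2  3  3  3  3  3
 P  0  1  2  2  3  3  3  4  4
 C  0  1  2  2  3  3  3  4  5
dp[6][8] = 5. One LCS (by backtracking along matches): ZPJPC.

5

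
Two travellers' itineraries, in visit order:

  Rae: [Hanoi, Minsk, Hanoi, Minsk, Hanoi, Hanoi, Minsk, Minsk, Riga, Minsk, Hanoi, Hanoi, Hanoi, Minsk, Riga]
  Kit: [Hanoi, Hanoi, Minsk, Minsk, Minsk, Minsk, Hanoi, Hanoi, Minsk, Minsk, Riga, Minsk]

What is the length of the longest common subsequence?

10

Taking Hanoi (Rae #1, Kit #1), then Hanoi (Rae #3, Kit #2), then Minsk (Rae #4, Kit #3), then Minsk (Rae #7, Kit #4), then Minsk (Rae #8, Kit #5), then Minsk (Rae #10, Kit #6), then Hanoi (Rae #11, Kit #7), then Hanoi (Rae #12, Kit #8), then Minsk (Rae #14, Kit #10), then Riga (Rae #15, Kit #11) gives a common subsequence of length 10. The LCS DP gives dp[15][12] = 10, so this is optimal.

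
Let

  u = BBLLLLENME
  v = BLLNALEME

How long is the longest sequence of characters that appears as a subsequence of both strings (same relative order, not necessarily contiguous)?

7

One common subsequence of length 7: B (u #2, v #1), then L (u #3, v #2), then L (u #4, v #3), then L (u #6, v #6), then E (u #7, v #7), then M (u #9, v #8), then E (u #10, v #9). Since dp[10][9] = 7, nothing longer is possible.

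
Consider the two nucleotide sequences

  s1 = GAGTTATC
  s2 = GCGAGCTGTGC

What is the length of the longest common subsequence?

6

Taking G (s1 #1, s2 #3); then A (s1 #2, s2 #4); then G (s1 #3, s2 #5); then T (s1 #4, s2 #7); then T (s1 #5, s2 #9); then C (s1 #8, s2 #11) gives a common subsequence of length 6. The LCS DP gives dp[8][11] = 6, so this is optimal.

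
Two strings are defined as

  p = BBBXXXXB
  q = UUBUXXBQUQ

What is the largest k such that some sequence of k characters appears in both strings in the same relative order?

One common subsequence of length 4: B at p[1]=q[3] → X at p[6]=q[5] → X at p[7]=q[6] → B at p[8]=q[7]. Since dp[8][10] = 4, nothing longer is possible.

4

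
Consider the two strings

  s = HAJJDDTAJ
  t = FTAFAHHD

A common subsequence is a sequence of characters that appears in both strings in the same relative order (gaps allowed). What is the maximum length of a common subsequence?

One common subsequence of length 2: H (s #1, t #7), D (s #6, t #8), and the DP table's final entry dp[9][8] is also 2, so no common subsequence is longer.

2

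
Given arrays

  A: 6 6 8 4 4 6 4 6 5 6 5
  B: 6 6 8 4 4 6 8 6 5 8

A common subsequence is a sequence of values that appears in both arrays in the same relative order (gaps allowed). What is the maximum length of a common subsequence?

Let dp[i][j] be the LCS length of the first i values of A and the first j values of B. dp[i][j] = dp[i-1][j-1]+1 when the i-th and j-th values match, else max(dp[i-1][j], dp[i][j-1]).
    ·  6  6  8  4  4  6  8  6  5  8
 ·  0  0  0  0  0  0  0  0  0  0  0
 6  0  1  1  1  1  1  1  1  1  1  1
 6  0  1  2  2  2  2  2  2  2  2  2
 8  0  1  2  3  3  3  3  3  3  3  3
 4  0  1  2  3  4  4  4  4  4  4  4
 4  0  1  2  3  4  5  5  5  5  5  5
 6  0  1  2  3  4  5  6  6  6  6  6
 4  0  1  2  3  4  5  6  6  6  6  6
 6  0  1  2  3  4  5  6  6  7  7  7
 5  0  1  2  3  4  5  6  6  7  8  8
 6  0  1  2  3  4  5  6  6  7  8  8
 5  0  1  2  3  4  5  6  6  7  8  8
dp[11][10] = 8. One LCS (by backtracking along matches): 6, 6, 8, 4, 4, 6, 6, 5.

8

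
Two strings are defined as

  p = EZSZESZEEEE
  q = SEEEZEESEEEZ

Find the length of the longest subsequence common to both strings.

7

Let dp[i][j] be the LCS length of the first i characters of p and the first j characters of q. dp[i][j] = dp[i-1][j-1]+1 when the i-th and j-th characters match, else max(dp[i-1][j], dp[i][j-1]).
    ·  S  E  E  E  Z  E  E  S  E  E  E  Z
 ·  0  0  0  0  0  0  0  0  0  0  0  0  0
 E  0  0  1  1  1  1  1  1  1  1  1  1  1
 Z  0  0  1  1  1  2  2  2  2  2  2  2  2
 S  0  1  1  1  1  2  2  2  3  3  3  3  3
 Z  0  1  1  1  1  2  2  2  3  3  3  3  4
 E  0  1  2  2  2  2  3  3  3  4  4  4  4
 S  0  1  2  2  2  2  3  3  4  4  4  4  4
 Z  0  1  2  2  2  3  3  3  4  4  4  4  5
 E  0  1  2  3  3  3  4  4  4  5  5  5  5
 E  0  1  2  3  4  4  4  5  5  5  6  6  6
 E  0  1  2  3  4  4  5  5  5  6  6  7  7
 E  0  1  2  3  4  4  5  6  6  6  7  7  7
dp[11][12] = 7. One LCS (by backtracking along matches): EZESEEE.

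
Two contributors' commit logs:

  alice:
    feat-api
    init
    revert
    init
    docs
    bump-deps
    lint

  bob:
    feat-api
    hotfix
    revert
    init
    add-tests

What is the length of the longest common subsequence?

3

One common subsequence of length 3: feat-api at alice[1]=bob[1], then revert at alice[3]=bob[3], then init at alice[4]=bob[4]. Since dp[7][5] = 3, nothing longer is possible.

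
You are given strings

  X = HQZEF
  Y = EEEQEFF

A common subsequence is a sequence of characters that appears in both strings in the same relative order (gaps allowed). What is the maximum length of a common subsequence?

3

Match Q [2,4]; then E [4,5]; then F [5,7] — 3 characters in the same relative order in both, and the DP table's final entry dp[5][7] is also 3, so no common subsequence is longer.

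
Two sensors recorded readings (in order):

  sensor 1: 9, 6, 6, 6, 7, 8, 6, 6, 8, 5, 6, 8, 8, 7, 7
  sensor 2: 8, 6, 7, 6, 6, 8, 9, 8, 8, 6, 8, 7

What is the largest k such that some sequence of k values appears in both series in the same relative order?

8

Match 6 at sensor 1[2]=sensor 2[2] → 6 at sensor 1[3]=sensor 2[4] → 6 at sensor 1[4]=sensor 2[5] → 8 at sensor 1[6]=sensor 2[8] → 8 at sensor 1[9]=sensor 2[9] → 6 at sensor 1[11]=sensor 2[10] → 8 at sensor 1[13]=sensor 2[11] → 7 at sensor 1[15]=sensor 2[12] — 8 values in the same relative order in both. The LCS DP gives dp[15][12] = 8, so this is optimal.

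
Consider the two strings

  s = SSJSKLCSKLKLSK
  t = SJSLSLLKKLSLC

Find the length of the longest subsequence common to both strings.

Match S [2,1], then J [3,2], then S [4,3], then L [6,4], then S [8,5], then K [9,8], then K [11,9], then L [12,10], then S [13,11] — 9 characters in the same relative order in both, and the DP table's final entry dp[14][13] is also 9, so no common subsequence is longer.

9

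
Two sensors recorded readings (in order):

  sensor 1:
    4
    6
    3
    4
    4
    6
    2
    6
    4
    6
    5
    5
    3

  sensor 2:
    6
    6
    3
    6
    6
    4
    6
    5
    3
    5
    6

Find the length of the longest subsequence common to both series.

Let dp[i][j] be the LCS length of the first i values of sensor 1 and the first j values of sensor 2. dp[i][j] = dp[i-1][j-1]+1 when the i-th and j-th values match, else max(dp[i-1][j], dp[i][j-1]).
    ·  6  6  3  6  6  4  6  5  3  5  6
 ·  0  0  0  0  0  0  0  0  0  0  0  0
 4  0  0  0  0  0  0  1  1  1  1  1  1
 6  0  1  1  1  1  1  1  2  2  2  2  2
 3  0  1  1  2  2  2  2  2  2  3  3  3
 4  0  1  1  2  2  2  3  3  3  3  3  3
 4  0  1  1  2  2  2  3  3  3  3  3  3
 6  0  1  2  2  3  3  3  4  4  4  4  4
 2  0  1  2  2  3  3  3  4  4  4  4  4
 6  0  1  2  2  3  4  4  4  4  4  4  5
 4  0  1  2  2  3  4  5  5  5  5  5  5
 6  0  1  2  2  3  4  5  6  6  6  6  6
 5  0  1  2  2  3  4  5  6  7  7  7  7
 5  0  1  2  2  3  4  5  6  7  7  8  8
 3  0  1  2  3  3  4  5  6  7  8  8  8
dp[13][11] = 8. One LCS (by backtracking along matches): 6, 3, 6, 6, 4, 6, 5, 5.

8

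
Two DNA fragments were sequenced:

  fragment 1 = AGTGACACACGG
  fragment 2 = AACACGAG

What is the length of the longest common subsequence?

Let dp[i][j] be the LCS length of the first i bases of fragment 1 and the first j bases of fragment 2. dp[i][j] = dp[i-1][j-1]+1 when the i-th and j-th bases match, else max(dp[i-1][j], dp[i][j-1]).
    ·  A  A  C  A  C  G  A  G
 ·  0  0  0  0  0  0  0  0  0
 A  0  1  1  1  1  1  1  1  1
 G  0  1  1  1  1  1  2  2  2
 T  0  1  1  1  1  1  2  2  2
 G  0  1  1  1  1  1  2  2  3
 A  0  1  2  2  2  2  2  3  3
 C  0  1  2  3  3  3  3  3  3
 A  0  1  2  3  4  4  4  4  4
 C  0  1  2  3  4  5  5  5  5
 A  0  1  2  3  4  5  5  6  6
 C  0  1  2  3  4  5  5  6  6
 G  0  1  2  3  4  5  6  6  7
 G  0  1  2  3  4  5  6  6  7
dp[12][8] = 7. One LCS (by backtracking along matches): AACACAG.

7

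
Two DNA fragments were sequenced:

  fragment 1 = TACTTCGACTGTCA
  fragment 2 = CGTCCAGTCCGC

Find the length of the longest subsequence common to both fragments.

One common subsequence of length 7: T (fragment 1 #1, fragment 2 #3); then A (fragment 1 #2, fragment 2 #6); then T (fragment 1 #5, fragment 2 #8); then C (fragment 1 #6, fragment 2 #9); then C (fragment 1 #9, fragment 2 #10); then G (fragment 1 #11, fragment 2 #11); then C (fragment 1 #13, fragment 2 #12). Since dp[14][12] = 7, nothing longer is possible.

7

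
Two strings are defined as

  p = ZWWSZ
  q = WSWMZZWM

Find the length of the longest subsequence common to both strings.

Taking W at p[2]=q[1] → W at p[3]=q[3] → Z at p[5]=q[6] gives a common subsequence of length 3. dp[5][8] = 3 confirms this is the maximum.

3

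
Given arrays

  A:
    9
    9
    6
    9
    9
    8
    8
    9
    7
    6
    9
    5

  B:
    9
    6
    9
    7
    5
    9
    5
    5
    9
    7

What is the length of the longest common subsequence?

One common subsequence of length 6: 9 at A[2]=B[1] → 6 at A[3]=B[2] → 9 at A[4]=B[3] → 9 at A[5]=B[6] → 9 at A[8]=B[9] → 7 at A[9]=B[10]. The LCS DP gives dp[12][10] = 6, so this is optimal.

6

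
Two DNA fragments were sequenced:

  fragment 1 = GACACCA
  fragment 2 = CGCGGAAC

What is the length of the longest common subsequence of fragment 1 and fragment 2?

One common subsequence of length 4: G (fragment 1 #1, fragment 2 #5), A (fragment 1 #2, fragment 2 #6), A (fragment 1 #4, fragment 2 #7), C (fragment 1 #6, fragment 2 #8). The LCS DP gives dp[7][8] = 4, so this is optimal.

4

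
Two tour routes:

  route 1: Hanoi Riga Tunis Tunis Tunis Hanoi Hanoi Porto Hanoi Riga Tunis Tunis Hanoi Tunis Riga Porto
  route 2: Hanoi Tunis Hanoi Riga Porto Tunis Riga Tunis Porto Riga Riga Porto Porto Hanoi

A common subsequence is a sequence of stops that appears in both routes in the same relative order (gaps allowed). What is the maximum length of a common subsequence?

Match Hanoi [1,3]; then Riga [2,4]; then Tunis [3,6]; then Tunis [5,8]; then Porto [8,9]; then Riga [10,10]; then Riga [15,11]; then Porto [16,13] — 8 stops in the same relative order in both. The LCS DP gives dp[16][14] = 8, so this is optimal.

8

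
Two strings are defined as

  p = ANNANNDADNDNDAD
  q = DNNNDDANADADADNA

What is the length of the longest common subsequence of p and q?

10

One common subsequence of length 10: N (p #2, q #3), N (p #3, q #4), A (p #4, q #7), N (p #5, q #8), D (p #7, q #10), A (p #8, q #11), D (p #9, q #12), D (p #11, q #14), N (p #12, q #15), A (p #14, q #16). Since dp[15][16] = 10, nothing longer is possible.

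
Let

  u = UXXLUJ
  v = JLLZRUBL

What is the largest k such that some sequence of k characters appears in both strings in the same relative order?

2

Let dp[i][j] be the LCS length of the first i characters of u and the first j characters of v. dp[i][j] = dp[i-1][j-1]+1 when the i-th and j-th characters match, else max(dp[i-1][j], dp[i][j-1]).
    ·  J  L  L  Z  R  U  B  L
 ·  0  0  0  0  0  0  0  0  0
 U  0  0  0  0  0  0  1  1  1
 X  0  0  0  0  0  0  1  1  1
 X  0  0  0  0  0  0  1  1  1
 L  0  0  1  1  1  1  1  1  2
 U  0  0  1  1  1  1  2  2  2
 J  0  1  1  1  1  1  2  2  2
dp[6][8] = 2. One LCS (by backtracking along matches): UL.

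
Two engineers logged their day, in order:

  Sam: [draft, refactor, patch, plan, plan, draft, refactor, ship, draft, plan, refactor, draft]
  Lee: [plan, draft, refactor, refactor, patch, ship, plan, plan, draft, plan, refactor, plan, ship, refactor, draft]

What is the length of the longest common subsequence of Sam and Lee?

One common subsequence of length 10: draft (Sam #1, Lee #2), refactor (Sam #2, Lee #4), patch (Sam #3, Lee #5), plan (Sam #4, Lee #7), plan (Sam #5, Lee #8), draft (Sam #6, Lee #9), refactor (Sam #7, Lee #11), ship (Sam #8, Lee #13), refactor (Sam #11, Lee #14), draft (Sam #12, Lee #15). Since dp[12][15] = 10, nothing longer is possible.

10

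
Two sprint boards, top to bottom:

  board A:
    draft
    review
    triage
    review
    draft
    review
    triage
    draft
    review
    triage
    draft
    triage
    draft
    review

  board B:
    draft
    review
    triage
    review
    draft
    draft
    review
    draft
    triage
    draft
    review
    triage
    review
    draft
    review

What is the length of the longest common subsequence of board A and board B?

Pick draft (board A #1, board B #1); then review (board A #2, board B #2); then triage (board A #3, board B #3); then review (board A #4, board B #4); then draft (board A #5, board B #6); then review (board A #6, board B #7); then triage (board A #7, board B #9); then draft (board A #8, board B #10); then review (board A #9, board B #11); then triage (board A #10, board B #12); then draft (board A #13, board B #14); then review (board A #14, board B #15); all 12 tasks appear in both, in order. Since dp[14][15] = 12, nothing longer is possible.

12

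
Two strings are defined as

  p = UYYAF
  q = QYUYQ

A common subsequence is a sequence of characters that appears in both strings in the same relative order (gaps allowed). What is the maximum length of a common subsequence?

2

Let dp[i][j] be the LCS length of the first i characters of p and the first j characters of q. dp[i][j] = dp[i-1][j-1]+1 when the i-th and j-th characters match, else max(dp[i-1][j], dp[i][j-1]).
    ·  Q  Y  U  Y  Q
 ·  0  0  0  0  0  0
 U  0  0  0  1  1  1
 Y  0  0  1  1  2  2
 Y  0  0  1  1  2  2
 A  0  0  1  1  2  2
 F  0  0  1  1  2  2
dp[5][5] = 2. One LCS (by backtracking along matches): UY.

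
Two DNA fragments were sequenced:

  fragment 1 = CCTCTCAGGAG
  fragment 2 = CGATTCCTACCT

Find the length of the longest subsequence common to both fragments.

Let dp[i][j] be the LCS length of the first i bases of fragment 1 and the first j bases of fragment 2. dp[i][j] = dp[i-1][j-1]+1 when the i-th and j-th bases match, else max(dp[i-1][j], dp[i][j-1]).
    ·  C  G  A  T  T  C  C  T  A  C  C  T
 ·  0  0  0  0  0  0  0  0  0  0  0  0  0
 C  0  1  1  1  1  1  1  1  1  1  1  1  1
 C  0  1  1  1  1  1  2  2  2  2  2  2  2
 T  0  1  1  1  2  2  2  2  3  3  3  3  3
 C  0  1  1  1  2  2  3  3  3  3  4  4  4
 T  0  1  1  1  2  3  3  3  4  4  4  4  5
 C  0  1  1  1  2  3  4  4  4  4  5  5  5
 A  0  1  1  2  2  3  4  4  4  5  5  5  5
 G  0  1  2  2  2  3  4  4  4  5  5  5  5
 G  0  1  2  2  2  3  4  4  4  5  5  5  5
 A  0  1  2  3  3  3  4  4  4  5  5  5  5
 G  0  1  2  3  3  3  4  4  4  5  5  5  5
dp[11][12] = 5. One LCS (by backtracking along matches): CCTCT.

5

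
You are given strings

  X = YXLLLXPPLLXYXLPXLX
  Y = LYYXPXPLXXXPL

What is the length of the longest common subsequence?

Match Y at X[1]=Y[3], then X at X[2]=Y[4], then X at X[6]=Y[6], then P at X[8]=Y[7], then L at X[9]=Y[8], then X at X[11]=Y[10], then X at X[13]=Y[11], then P at X[15]=Y[12], then L at X[17]=Y[13] — 9 characters in the same relative order in both. dp[18][13] = 9 confirms this is the maximum.

9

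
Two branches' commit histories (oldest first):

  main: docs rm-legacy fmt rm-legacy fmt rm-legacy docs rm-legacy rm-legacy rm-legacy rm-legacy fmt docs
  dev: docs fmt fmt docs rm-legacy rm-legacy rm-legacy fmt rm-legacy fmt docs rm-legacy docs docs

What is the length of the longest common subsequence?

10

Pick docs (main #1, dev #1), then fmt (main #3, dev #2), then fmt (main #5, dev #3), then docs (main #7, dev #4), then rm-legacy (main #8, dev #5), then rm-legacy (main #9, dev #6), then rm-legacy (main #10, dev #7), then rm-legacy (main #11, dev #9), then fmt (main #12, dev #10), then docs (main #13, dev #14); all 10 commits appear in both, in order, and the DP table's final entry dp[13][14] is also 10, so no common subsequence is longer.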